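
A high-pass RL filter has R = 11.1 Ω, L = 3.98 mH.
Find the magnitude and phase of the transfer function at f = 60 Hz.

Step 1 — Angular frequency: ω = 2π·60 = 377 rad/s.
Step 2 — Transfer function: H(jω) = jωL/(R + jωL).
Step 3 — Numerator jωL = j·1.5; denominator R + jωL = 11.1 + j1.5.
Step 4 — H = 0.01794 + j0.1327.
Step 5 — Magnitude: |H| = 0.134 (-17.5 dB); phase: φ = 82.3°.

|H| = 0.134 (-17.5 dB), φ = 82.3°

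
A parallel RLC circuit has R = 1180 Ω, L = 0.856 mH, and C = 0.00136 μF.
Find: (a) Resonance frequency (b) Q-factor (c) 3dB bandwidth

Step 1 — Resonance: ω₀ = 1/√(LC) = 1/√(0.000856·1.36e-09) = 9.268e+05 rad/s.
Step 2 — f₀ = ω₀/(2π) = 1.475e+05 Hz.
Step 3 — Parallel Q: Q = R/(ω₀L) = 1180/(9.268e+05·0.000856) = 1.487.
Step 4 — Bandwidth: Δω = ω₀/Q = 6.231e+05 rad/s; BW = Δω/(2π) = 9.917e+04 Hz.

(a) f₀ = 1.475e+05 Hz  (b) Q = 1.487  (c) BW = 9.917e+04 Hz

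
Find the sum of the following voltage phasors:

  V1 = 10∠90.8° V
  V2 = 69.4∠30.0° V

Step 1 — Convert each phasor to rectangular form:
  V1 = 10·(cos(90.8°) + j·sin(90.8°)) = -0.1396 + j9.999 V
  V2 = 69.4·(cos(30.0°) + j·sin(30.0°)) = 60.1 + j34.7 V
Step 2 — Sum components: V_total = 59.96 + j44.7 V.
Step 3 — Convert to polar: |V_total| = 74.79 V, ∠V_total = 36.7°.

V_total = 74.79∠36.7° V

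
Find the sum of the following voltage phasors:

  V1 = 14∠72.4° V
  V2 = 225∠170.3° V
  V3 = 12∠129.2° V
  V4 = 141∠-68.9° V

Step 1 — Convert each phasor to rectangular form:
  V1 = 14·(cos(72.4°) + j·sin(72.4°)) = 4.233 + j13.34 V
  V2 = 225·(cos(170.3°) + j·sin(170.3°)) = -221.8 + j37.91 V
  V3 = 12·(cos(129.2°) + j·sin(129.2°)) = -7.584 + j9.299 V
  V4 = 141·(cos(-68.9°) + j·sin(-68.9°)) = 50.76 - j131.5 V
Step 2 — Sum components: V_total = -174.4 - j70.99 V.
Step 3 — Convert to polar: |V_total| = 188.3 V, ∠V_total = -157.8°.

V_total = 188.3∠-157.8° V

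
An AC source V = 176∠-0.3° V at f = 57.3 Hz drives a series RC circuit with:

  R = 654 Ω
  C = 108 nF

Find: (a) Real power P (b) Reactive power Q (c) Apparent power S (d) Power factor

Step 1 — Angular frequency: ω = 2π·f = 2π·57.3 = 360 rad/s.
Step 2 — Component impedances:
  R: Z = R = 654 Ω
  C: Z = 1/(jωC) = -j/(ω·C) = 0 - j2.572e+04 Ω
Step 3 — Series combination: Z_total = R + C = 654 - j2.572e+04 Ω = 2.573e+04∠-88.5° Ω.
Step 4 — Source phasor: V = 176∠-0.3° V = 176 - j0.9215 V.
Step 5 — Current: I = V / Z = 0.0002097 + j0.006838 A = 0.006841∠88.2° A.
Step 6 — Complex power: S = V·I* = 0.03061 - j1.204 VA.
Step 7 — Real power: P = Re(S) = 0.03061 W.
Step 8 — Reactive power: Q = Im(S) = -1.204 VAR.
Step 9 — Apparent power: |S| = 1.204 VA.
Step 10 — Power factor: PF = P/|S| = 0.02542 (leading).

(a) P = 0.03061 W  (b) Q = -1.204 VAR  (c) S = 1.204 VA  (d) PF = 0.02542 (leading)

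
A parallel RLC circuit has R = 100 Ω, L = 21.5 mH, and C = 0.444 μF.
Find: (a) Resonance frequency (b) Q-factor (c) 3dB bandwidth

Step 1 — Resonance: ω₀ = 1/√(LC) = 1/√(0.0215·4.44e-07) = 1.024e+04 rad/s.
Step 2 — f₀ = ω₀/(2π) = 1629 Hz.
Step 3 — Parallel Q: Q = R/(ω₀L) = 100/(1.024e+04·0.0215) = 0.4544.
Step 4 — Bandwidth: Δω = ω₀/Q = 2.252e+04 rad/s; BW = Δω/(2π) = 3585 Hz.

(a) f₀ = 1629 Hz  (b) Q = 0.4544  (c) BW = 3585 Hz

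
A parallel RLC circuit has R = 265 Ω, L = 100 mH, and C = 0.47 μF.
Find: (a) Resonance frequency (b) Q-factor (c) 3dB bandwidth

Step 1 — Resonance: ω₀ = 1/√(LC) = 1/√(0.1·4.7e-07) = 4613 rad/s.
Step 2 — f₀ = ω₀/(2π) = 734.1 Hz.
Step 3 — Parallel Q: Q = R/(ω₀L) = 265/(4613·0.1) = 0.5745.
Step 4 — Bandwidth: Δω = ω₀/Q = 8029 rad/s; BW = Δω/(2π) = 1278 Hz.

(a) f₀ = 734.1 Hz  (b) Q = 0.5745  (c) BW = 1278 Hz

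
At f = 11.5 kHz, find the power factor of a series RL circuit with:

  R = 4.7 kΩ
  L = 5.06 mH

Step 1 — Angular frequency: ω = 2π·f = 2π·1.15e+04 = 7.226e+04 rad/s.
Step 2 — Component impedances:
  R: Z = R = 4700 Ω
  L: Z = jωL = j·7.226e+04·0.00506 = 0 + j365.6 Ω
Step 3 — Series combination: Z_total = R + L = 4700 + j365.6 Ω = 4714∠4.4° Ω.
Step 4 — Power factor: PF = cos(φ) = Re(Z)/|Z| = 4700/4714 = 0.997.
Step 5 — Type: Im(Z) = 365.6 ⇒ lagging (phase φ = 4.4°).

PF = 0.997 (lagging, φ = 4.4°)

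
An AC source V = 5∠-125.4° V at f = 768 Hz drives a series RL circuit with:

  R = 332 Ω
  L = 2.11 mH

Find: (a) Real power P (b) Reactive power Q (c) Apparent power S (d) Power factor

Step 1 — Angular frequency: ω = 2π·f = 2π·768 = 4825 rad/s.
Step 2 — Component impedances:
  R: Z = R = 332 Ω
  L: Z = jωL = j·4825·0.00211 = 0 + j10.18 Ω
Step 3 — Series combination: Z_total = R + L = 332 + j10.18 Ω = 332.2∠1.8° Ω.
Step 4 — Source phasor: V = 5∠-125.4° V = -2.896 - j4.076 V.
Step 5 — Current: I = V / Z = -0.009092 - j0.012 A = 0.01505∠-127.2° A.
Step 6 — Complex power: S = V·I* = 0.07523 + j0.002307 VA.
Step 7 — Real power: P = Re(S) = 0.07523 W.
Step 8 — Reactive power: Q = Im(S) = 0.002307 VAR.
Step 9 — Apparent power: |S| = 0.07527 VA.
Step 10 — Power factor: PF = P/|S| = 0.9995 (lagging).

(a) P = 0.07523 W  (b) Q = 0.002307 VAR  (c) S = 0.07527 VA  (d) PF = 0.9995 (lagging)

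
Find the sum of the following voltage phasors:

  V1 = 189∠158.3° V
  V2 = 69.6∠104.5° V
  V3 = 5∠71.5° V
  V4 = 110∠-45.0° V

Step 1 — Convert each phasor to rectangular form:
  V1 = 189·(cos(158.3°) + j·sin(158.3°)) = -175.6 + j69.88 V
  V2 = 69.6·(cos(104.5°) + j·sin(104.5°)) = -17.43 + j67.38 V
  V3 = 5·(cos(71.5°) + j·sin(71.5°)) = 1.587 + j4.742 V
  V4 = 110·(cos(-45.0°) + j·sin(-45.0°)) = 77.78 - j77.78 V
Step 2 — Sum components: V_total = -113.7 + j64.23 V.
Step 3 — Convert to polar: |V_total| = 130.6 V, ∠V_total = 150.5°.

V_total = 130.6∠150.5° V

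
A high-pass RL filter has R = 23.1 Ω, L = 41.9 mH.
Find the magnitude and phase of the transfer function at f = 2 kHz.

Step 1 — Angular frequency: ω = 2π·2000 = 1.257e+04 rad/s.
Step 2 — Transfer function: H(jω) = jωL/(R + jωL).
Step 3 — Numerator jωL = j·526.5; denominator R + jωL = 23.1 + j526.5.
Step 4 — H = 0.9981 + j0.04379.
Step 5 — Magnitude: |H| = 0.999 (-0.0 dB); phase: φ = 2.5°.

|H| = 0.999 (-0.0 dB), φ = 2.5°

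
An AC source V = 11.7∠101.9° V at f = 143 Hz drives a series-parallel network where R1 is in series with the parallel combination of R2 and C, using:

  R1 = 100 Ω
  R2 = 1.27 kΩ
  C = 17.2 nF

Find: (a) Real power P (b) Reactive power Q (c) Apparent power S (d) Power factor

Step 1 — Angular frequency: ω = 2π·f = 2π·143 = 898.5 rad/s.
Step 2 — Component impedances:
  R1: Z = R = 100 Ω
  R2: Z = R = 1270 Ω
  C: Z = 1/(jωC) = -j/(ω·C) = 0 - j6.471e+04 Ω
Step 3 — Parallel branch: R2 || C = 1/(1/R2 + 1/C) = 1270 - j24.92 Ω.
Step 4 — Series with R1: Z_total = R1 + (R2 || C) = 1370 - j24.92 Ω = 1370∠-1.0° Ω.
Step 5 — Source phasor: V = 11.7∠101.9° V = -2.413 + j11.45 V.
Step 6 — Current: I = V / Z = -0.001913 + j0.008325 A = 0.008542∠102.9° A.
Step 7 — Complex power: S = V·I* = 0.09992 - j0.001818 VA.
Step 8 — Real power: P = Re(S) = 0.09992 W.
Step 9 — Reactive power: Q = Im(S) = -0.001818 VAR.
Step 10 — Apparent power: |S| = 0.09994 VA.
Step 11 — Power factor: PF = P/|S| = 0.9998 (leading).

(a) P = 0.09992 W  (b) Q = -0.001818 VAR  (c) S = 0.09994 VA  (d) PF = 0.9998 (leading)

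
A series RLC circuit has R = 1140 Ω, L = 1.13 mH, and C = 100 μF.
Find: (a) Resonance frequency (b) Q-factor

Step 1 — Resonance condition Im(Z)=0 gives ω₀ = 1/√(LC).
Step 2 — ω₀ = 1/√(0.00113·0.0001) = 2975 rad/s.
Step 3 — f₀ = ω₀/(2π) = 473.5 Hz.
Step 4 — Series Q: Q = ω₀L/R = 2975·0.00113/1140 = 0.002949.

(a) f₀ = 473.5 Hz  (b) Q = 0.002949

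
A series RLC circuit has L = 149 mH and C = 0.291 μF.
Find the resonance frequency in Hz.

Step 1 — Resonance condition Im(Z)=0 gives ω₀ = 1/√(LC).
Step 2 — ω₀ = 1/√(0.149·2.91e-07) = 4802 rad/s.
Step 3 — f₀ = ω₀/(2π) = 764.3 Hz.

f₀ = 764.3 Hz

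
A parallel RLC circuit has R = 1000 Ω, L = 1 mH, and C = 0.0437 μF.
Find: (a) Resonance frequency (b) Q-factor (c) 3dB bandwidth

Step 1 — Resonance: ω₀ = 1/√(LC) = 1/√(0.001·4.37e-08) = 1.513e+05 rad/s.
Step 2 — f₀ = ω₀/(2π) = 2.408e+04 Hz.
Step 3 — Parallel Q: Q = R/(ω₀L) = 1000/(1.513e+05·0.001) = 6.611.
Step 4 — Bandwidth: Δω = ω₀/Q = 2.288e+04 rad/s; BW = Δω/(2π) = 3642 Hz.

(a) f₀ = 2.408e+04 Hz  (b) Q = 6.611  (c) BW = 3642 Hz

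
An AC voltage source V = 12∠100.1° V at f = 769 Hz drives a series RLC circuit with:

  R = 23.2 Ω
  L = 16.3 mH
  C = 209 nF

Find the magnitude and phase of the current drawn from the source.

Step 1 — Angular frequency: ω = 2π·f = 2π·769 = 4832 rad/s.
Step 2 — Component impedances:
  R: Z = R = 23.2 Ω
  L: Z = jωL = j·4832·0.0163 = 0 + j78.76 Ω
  C: Z = 1/(jωC) = -j/(ω·C) = 0 - j990.3 Ω
Step 3 — Series combination: Z_total = R + L + C = 23.2 - j911.5 Ω = 911.8∠-88.5° Ω.
Step 4 — Source phasor: V = 12∠100.1° V = -2.104 + j11.81 V.
Step 5 — Ohm's law: I = V / Z_total = (-2.104 + j11.81) / (23.2 - j911.5) = -0.01301 - j0.001978 A.
Step 6 — Convert to polar: |I| = 0.01316 A, ∠I = -171.4°.

I = 0.01316∠-171.4° A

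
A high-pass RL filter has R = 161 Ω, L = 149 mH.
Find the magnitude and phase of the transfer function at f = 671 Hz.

Step 1 — Angular frequency: ω = 2π·671 = 4216 rad/s.
Step 2 — Transfer function: H(jω) = jωL/(R + jωL).
Step 3 — Numerator jωL = j·628.2; denominator R + jωL = 161 + j628.2.
Step 4 — H = 0.9384 + j0.2405.
Step 5 — Magnitude: |H| = 0.9687 (-0.3 dB); phase: φ = 14.4°.

|H| = 0.9687 (-0.3 dB), φ = 14.4°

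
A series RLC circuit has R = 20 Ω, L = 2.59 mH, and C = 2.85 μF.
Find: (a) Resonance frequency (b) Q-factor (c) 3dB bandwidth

Step 1 — Resonance condition Im(Z)=0 gives ω₀ = 1/√(LC).
Step 2 — ω₀ = 1/√(0.00259·2.85e-06) = 1.164e+04 rad/s.
Step 3 — f₀ = ω₀/(2π) = 1852 Hz.
Step 4 — Series Q: Q = ω₀L/R = 1.164e+04·0.00259/20 = 1.507.
Step 5 — 3dB bandwidth: Δω = ω₀/Q = 7722 rad/s; BW = Δω/(2π) = 1229 Hz.

(a) f₀ = 1852 Hz  (b) Q = 1.507  (c) BW = 1229 Hz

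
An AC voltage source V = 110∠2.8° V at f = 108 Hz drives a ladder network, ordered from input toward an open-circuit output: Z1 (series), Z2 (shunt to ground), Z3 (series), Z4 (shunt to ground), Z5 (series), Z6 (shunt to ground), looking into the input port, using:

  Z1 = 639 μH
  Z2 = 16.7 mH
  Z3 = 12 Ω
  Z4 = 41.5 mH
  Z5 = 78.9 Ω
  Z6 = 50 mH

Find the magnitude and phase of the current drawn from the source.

Step 1 — Angular frequency: ω = 2π·f = 2π·108 = 678.6 rad/s.
Step 2 — Component impedances:
  Z1: Z = jωL = j·678.6·0.000639 = 0 + j0.4336 Ω
  Z2: Z = jωL = j·678.6·0.0167 = 0 + j11.33 Ω
  Z3: Z = R = 12 Ω
  Z4: Z = jωL = j·678.6·0.0415 = 0 + j28.16 Ω
  Z5: Z = R = 78.9 Ω
  Z6: Z = jωL = j·678.6·0.05 = 0 + j33.93 Ω
Step 3 — Ladder network (open output): work backward from the far end, alternating series and parallel combinations. Z_in = 1.529 + j8.86 Ω = 8.991∠80.2° Ω.
Step 4 — Source phasor: V = 110∠2.8° V = 109.9 + j5.373 V.
Step 5 — Ohm's law: I = V / Z_total = (109.9 + j5.373) / (1.529 + j8.86) = 2.667 - j11.94 A.
Step 6 — Convert to polar: |I| = 12.23 A, ∠I = -77.4°.

I = 12.23∠-77.4° A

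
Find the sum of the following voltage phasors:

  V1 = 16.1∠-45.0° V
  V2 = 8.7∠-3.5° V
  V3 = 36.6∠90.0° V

Step 1 — Convert each phasor to rectangular form:
  V1 = 16.1·(cos(-45.0°) + j·sin(-45.0°)) = 11.38 - j11.38 V
  V2 = 8.7·(cos(-3.5°) + j·sin(-3.5°)) = 8.684 - j0.5311 V
  V3 = 36.6·(cos(90.0°) + j·sin(90.0°)) = 0 + j36.6 V
Step 2 — Sum components: V_total = 20.07 + j24.68 V.
Step 3 — Convert to polar: |V_total| = 31.81 V, ∠V_total = 50.9°.

V_total = 31.81∠50.9° V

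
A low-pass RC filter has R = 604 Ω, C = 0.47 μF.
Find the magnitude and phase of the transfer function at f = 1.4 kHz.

Step 1 — Angular frequency: ω = 2π·1400 = 8796 rad/s.
Step 2 — Transfer function: H(jω) = 1/(1 + jωRC).
Step 3 — Denominator: 1 + jωRC = 1 + j·8796·604·4.7e-07 = 1 + j2.497.
Step 4 — H = 0.1382 - j0.3451.
Step 5 — Magnitude: |H| = 0.3718 (-8.6 dB); phase: φ = -68.2°.

|H| = 0.3718 (-8.6 dB), φ = -68.2°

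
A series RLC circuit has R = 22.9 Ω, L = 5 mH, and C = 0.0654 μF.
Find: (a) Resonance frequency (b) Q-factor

Step 1 — Resonance condition Im(Z)=0 gives ω₀ = 1/√(LC).
Step 2 — ω₀ = 1/√(0.005·6.54e-08) = 5.53e+04 rad/s.
Step 3 — f₀ = ω₀/(2π) = 8801 Hz.
Step 4 — Series Q: Q = ω₀L/R = 5.53e+04·0.005/22.9 = 12.07.

(a) f₀ = 8801 Hz  (b) Q = 12.07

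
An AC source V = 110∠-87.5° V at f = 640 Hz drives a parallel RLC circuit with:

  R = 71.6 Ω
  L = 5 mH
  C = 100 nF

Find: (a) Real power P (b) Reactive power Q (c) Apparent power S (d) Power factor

Step 1 — Angular frequency: ω = 2π·f = 2π·640 = 4021 rad/s.
Step 2 — Component impedances:
  R: Z = R = 71.6 Ω
  L: Z = jωL = j·4021·0.005 = 0 + j20.11 Ω
  C: Z = 1/(jωC) = -j/(ω·C) = 0 - j2487 Ω
Step 3 — Parallel combination: 1/Z_total = 1/R + 1/L + 1/C; Z_total = 5.313 + j18.77 Ω = 19.5∠74.2° Ω.
Step 4 — Source phasor: V = 110∠-87.5° V = 4.798 - j109.9 V.
Step 5 — Current: I = V / Z = -5.355 - j1.772 A = 5.64∠-161.7° A.
Step 6 — Complex power: S = V·I* = 169 + j596.9 VA.
Step 7 — Real power: P = Re(S) = 169 W.
Step 8 — Reactive power: Q = Im(S) = 596.9 VAR.
Step 9 — Apparent power: |S| = 620.4 VA.
Step 10 — Power factor: PF = P/|S| = 0.2724 (lagging).

(a) P = 169 W  (b) Q = 596.9 VAR  (c) S = 620.4 VA  (d) PF = 0.2724 (lagging)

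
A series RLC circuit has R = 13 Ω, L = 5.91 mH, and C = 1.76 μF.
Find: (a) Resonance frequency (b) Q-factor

Step 1 — Resonance condition Im(Z)=0 gives ω₀ = 1/√(LC).
Step 2 — ω₀ = 1/√(0.00591·1.76e-06) = 9805 rad/s.
Step 3 — f₀ = ω₀/(2π) = 1561 Hz.
Step 4 — Series Q: Q = ω₀L/R = 9805·0.00591/13 = 4.458.

(a) f₀ = 1561 Hz  (b) Q = 4.458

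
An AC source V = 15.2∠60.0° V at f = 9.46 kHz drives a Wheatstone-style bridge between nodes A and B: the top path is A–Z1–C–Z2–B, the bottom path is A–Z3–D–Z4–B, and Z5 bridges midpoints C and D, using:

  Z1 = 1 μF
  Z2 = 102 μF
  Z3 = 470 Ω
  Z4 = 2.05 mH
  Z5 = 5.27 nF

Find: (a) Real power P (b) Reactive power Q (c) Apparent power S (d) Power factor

Step 1 — Angular frequency: ω = 2π·f = 2π·9460 = 5.944e+04 rad/s.
Step 2 — Component impedances:
  Z1: Z = 1/(jωC) = -j/(ω·C) = 0 - j16.82 Ω
  Z2: Z = 1/(jωC) = -j/(ω·C) = 0 - j0.1649 Ω
  Z3: Z = R = 470 Ω
  Z4: Z = jωL = j·5.944e+04·0.00205 = 0 + j121.8 Ω
  Z5: Z = 1/(jωC) = -j/(ω·C) = 0 - j3192 Ω
Step 3 — Bridge requires nodal analysis (the Z5 bridge couples midpoints C and D, so the two paths cannot be reduced to a simple series/parallel combination). Setting node B to ground and injecting 1 A at node A, the 3-node admittance system at A, C, D solves to V_A = Z_AB = 0.5828 - j17.12 Ω = 17.13∠-88.1° Ω.
Step 4 — Source phasor: V = 15.2∠60.0° V = 7.6 + j13.16 V.
Step 5 — Current: I = V / Z = -0.7527 + j0.4694 A = 0.8871∠148.1° A.
Step 6 — Complex power: S = V·I* = 0.4586 - j13.48 VA.
Step 7 — Real power: P = Re(S) = 0.4586 W.
Step 8 — Reactive power: Q = Im(S) = -13.48 VAR.
Step 9 — Apparent power: |S| = 13.48 VA.
Step 10 — Power factor: PF = P/|S| = 0.03401 (leading).

(a) P = 0.4586 W  (b) Q = -13.48 VAR  (c) S = 13.48 VA  (d) PF = 0.03401 (leading)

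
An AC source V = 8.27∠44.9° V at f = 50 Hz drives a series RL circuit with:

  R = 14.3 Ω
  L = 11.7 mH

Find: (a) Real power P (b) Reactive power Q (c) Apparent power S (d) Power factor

Step 1 — Angular frequency: ω = 2π·f = 2π·50 = 314.2 rad/s.
Step 2 — Component impedances:
  R: Z = R = 14.3 Ω
  L: Z = jωL = j·314.2·0.0117 = 0 + j3.676 Ω
Step 3 — Series combination: Z_total = R + L = 14.3 + j3.676 Ω = 14.76∠14.4° Ω.
Step 4 — Source phasor: V = 8.27∠44.9° V = 5.858 + j5.838 V.
Step 5 — Current: I = V / Z = 0.4827 + j0.2842 A = 0.5601∠30.5° A.
Step 6 — Complex power: S = V·I* = 4.486 + j1.153 VA.
Step 7 — Real power: P = Re(S) = 4.486 W.
Step 8 — Reactive power: Q = Im(S) = 1.153 VAR.
Step 9 — Apparent power: |S| = 4.632 VA.
Step 10 — Power factor: PF = P/|S| = 0.9685 (lagging).

(a) P = 4.486 W  (b) Q = 1.153 VAR  (c) S = 4.632 VA  (d) PF = 0.9685 (lagging)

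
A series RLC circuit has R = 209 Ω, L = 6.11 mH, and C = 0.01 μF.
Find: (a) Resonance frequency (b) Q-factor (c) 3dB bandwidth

Step 1 — Resonance: ω₀ = 1/√(LC) = 1/√(0.00611·1e-08) = 1.279e+05 rad/s.
Step 2 — f₀ = ω₀/(2π) = 2.036e+04 Hz.
Step 3 — Series Q: Q = ω₀L/R = 1.279e+05·0.00611/209 = 3.74.
Step 4 — Bandwidth: Δω = ω₀/Q = 3.421e+04 rad/s; BW = Δω/(2π) = 5444 Hz.

(a) f₀ = 2.036e+04 Hz  (b) Q = 3.74  (c) BW = 5444 Hz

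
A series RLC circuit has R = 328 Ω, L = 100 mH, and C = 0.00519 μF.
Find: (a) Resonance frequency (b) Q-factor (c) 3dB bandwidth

Step 1 — Resonance: ω₀ = 1/√(LC) = 1/√(0.1·5.19e-09) = 4.39e+04 rad/s.
Step 2 — f₀ = ω₀/(2π) = 6986 Hz.
Step 3 — Series Q: Q = ω₀L/R = 4.39e+04·0.1/328 = 13.38.
Step 4 — Bandwidth: Δω = ω₀/Q = 3280 rad/s; BW = Δω/(2π) = 522 Hz.

(a) f₀ = 6986 Hz  (b) Q = 13.38  (c) BW = 522 Hz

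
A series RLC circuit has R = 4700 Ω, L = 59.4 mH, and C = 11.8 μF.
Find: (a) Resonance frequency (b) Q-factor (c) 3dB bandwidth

Step 1 — Resonance: ω₀ = 1/√(LC) = 1/√(0.0594·1.18e-05) = 1194 rad/s.
Step 2 — f₀ = ω₀/(2π) = 190.1 Hz.
Step 3 — Series Q: Q = ω₀L/R = 1194·0.0594/4700 = 0.0151.
Step 4 — Bandwidth: Δω = ω₀/Q = 7.912e+04 rad/s; BW = Δω/(2π) = 1.259e+04 Hz.

(a) f₀ = 190.1 Hz  (b) Q = 0.0151  (c) BW = 1.259e+04 Hz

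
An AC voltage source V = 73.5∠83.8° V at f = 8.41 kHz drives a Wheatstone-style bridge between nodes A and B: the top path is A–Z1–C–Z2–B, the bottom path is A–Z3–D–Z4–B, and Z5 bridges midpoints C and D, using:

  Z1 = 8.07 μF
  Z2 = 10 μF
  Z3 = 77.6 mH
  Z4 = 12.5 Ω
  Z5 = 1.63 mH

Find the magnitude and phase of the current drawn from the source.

Step 1 — Angular frequency: ω = 2π·f = 2π·8410 = 5.284e+04 rad/s.
Step 2 — Component impedances:
  Z1: Z = 1/(jωC) = -j/(ω·C) = 0 - j2.345 Ω
  Z2: Z = 1/(jωC) = -j/(ω·C) = 0 - j1.892 Ω
  Z3: Z = jωL = j·5.284e+04·0.0776 = 0 + j4101 Ω
  Z4: Z = R = 12.5 Ω
  Z5: Z = jωL = j·5.284e+04·0.00163 = 0 + j86.13 Ω
Step 3 — Bridge requires nodal analysis (the Z5 bridge couples midpoints C and D, so the two paths cannot be reduced to a simple series/parallel combination). Setting node B to ground and injecting 1 A at node A, the 3-node admittance system at A, C, D solves to V_A = Z_AB = 0.006767 - j4.283 Ω = 4.283∠-89.9° Ω.
Step 4 — Source phasor: V = 73.5∠83.8° V = 7.938 + j73.07 V.
Step 5 — Ohm's law: I = V / Z_total = (7.938 + j73.07) / (0.006767 - j4.283) = -17.06 + j1.88 A.
Step 6 — Convert to polar: |I| = 17.16 A, ∠I = 173.7°.

I = 17.16∠173.7° A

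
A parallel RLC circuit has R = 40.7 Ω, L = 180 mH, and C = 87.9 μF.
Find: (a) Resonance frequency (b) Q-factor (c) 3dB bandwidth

Step 1 — Resonance: ω₀ = 1/√(LC) = 1/√(0.18·8.79e-05) = 251.4 rad/s.
Step 2 — f₀ = ω₀/(2π) = 40.01 Hz.
Step 3 — Parallel Q: Q = R/(ω₀L) = 40.7/(251.4·0.18) = 0.8994.
Step 4 — Bandwidth: Δω = ω₀/Q = 279.5 rad/s; BW = Δω/(2π) = 44.49 Hz.

(a) f₀ = 40.01 Hz  (b) Q = 0.8994  (c) BW = 44.49 Hz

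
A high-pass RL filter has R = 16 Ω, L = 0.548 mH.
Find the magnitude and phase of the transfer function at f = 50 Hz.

Step 1 — Angular frequency: ω = 2π·50 = 314.2 rad/s.
Step 2 — Transfer function: H(jω) = jωL/(R + jωL).
Step 3 — Numerator jωL = j·0.1722; denominator R + jωL = 16 + j0.1722.
Step 4 — H = 0.0001158 + j0.01076.
Step 5 — Magnitude: |H| = 0.01076 (-39.4 dB); phase: φ = 89.4°.

|H| = 0.01076 (-39.4 dB), φ = 89.4°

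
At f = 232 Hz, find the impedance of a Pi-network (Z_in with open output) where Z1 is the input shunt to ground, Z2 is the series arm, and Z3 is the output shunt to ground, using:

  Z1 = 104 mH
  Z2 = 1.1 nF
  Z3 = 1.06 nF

Step 1 — Angular frequency: ω = 2π·f = 2π·232 = 1458 rad/s.
Step 2 — Component impedances:
  Z1: Z = jωL = j·1458·0.104 = 0 + j151.6 Ω
  Z2: Z = 1/(jωC) = -j/(ω·C) = 0 - j6.236e+05 Ω
  Z3: Z = 1/(jωC) = -j/(ω·C) = 0 - j6.472e+05 Ω
Step 3 — With open output, the series arm Z2 and the output shunt Z3 appear in series to ground: Z2 + Z3 = 0 - j1.271e+06 Ω.
Step 4 — Parallel with input shunt Z1: Z_in = Z1 || (Z2 + Z3) = 0 + j151.6 Ω = 151.6∠90.0° Ω.

Z = 0 + j151.6 Ω = 151.6∠90.0° Ω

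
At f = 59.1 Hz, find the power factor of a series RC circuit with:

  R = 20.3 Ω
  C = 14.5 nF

Step 1 — Angular frequency: ω = 2π·f = 2π·59.1 = 371.3 rad/s.
Step 2 — Component impedances:
  R: Z = R = 20.3 Ω
  C: Z = 1/(jωC) = -j/(ω·C) = 0 - j1.857e+05 Ω
Step 3 — Series combination: Z_total = R + C = 20.3 - j1.857e+05 Ω = 1.857e+05∠-90.0° Ω.
Step 4 — Power factor: PF = cos(φ) = Re(Z)/|Z| = 20.3/1.857e+05 = 0.0001093.
Step 5 — Type: Im(Z) = -1.857e+05 ⇒ leading (phase φ = -90.0°).

PF = 0.0001093 (leading, φ = -90.0°)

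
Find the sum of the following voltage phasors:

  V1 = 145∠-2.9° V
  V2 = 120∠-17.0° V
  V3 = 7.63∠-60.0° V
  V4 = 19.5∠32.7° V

Step 1 — Convert each phasor to rectangular form:
  V1 = 145·(cos(-2.9°) + j·sin(-2.9°)) = 144.8 - j7.336 V
  V2 = 120·(cos(-17.0°) + j·sin(-17.0°)) = 114.8 - j35.08 V
  V3 = 7.63·(cos(-60.0°) + j·sin(-60.0°)) = 3.815 - j6.608 V
  V4 = 19.5·(cos(32.7°) + j·sin(32.7°)) = 16.41 + j10.53 V
Step 2 — Sum components: V_total = 279.8 - j38.49 V.
Step 3 — Convert to polar: |V_total| = 282.4 V, ∠V_total = -7.8°.

V_total = 282.4∠-7.8° V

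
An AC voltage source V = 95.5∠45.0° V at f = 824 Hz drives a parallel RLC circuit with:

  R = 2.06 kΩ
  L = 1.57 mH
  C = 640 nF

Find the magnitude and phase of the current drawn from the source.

Step 1 — Angular frequency: ω = 2π·f = 2π·824 = 5177 rad/s.
Step 2 — Component impedances:
  R: Z = R = 2060 Ω
  L: Z = jωL = j·5177·0.00157 = 0 + j8.128 Ω
  C: Z = 1/(jωC) = -j/(ω·C) = 0 - j301.8 Ω
Step 3 — Parallel combination: 1/Z_total = 1/R + 1/L + 1/C; Z_total = 0.03387 + j8.353 Ω = 8.353∠89.8° Ω.
Step 4 — Source phasor: V = 95.5∠45.0° V = 67.53 + j67.53 V.
Step 5 — Ohm's law: I = V / Z_total = (67.53 + j67.53) / (0.03387 + j8.353) = 8.117 - j8.051 A.
Step 6 — Convert to polar: |I| = 11.43 A, ∠I = -44.8°.

I = 11.43∠-44.8° A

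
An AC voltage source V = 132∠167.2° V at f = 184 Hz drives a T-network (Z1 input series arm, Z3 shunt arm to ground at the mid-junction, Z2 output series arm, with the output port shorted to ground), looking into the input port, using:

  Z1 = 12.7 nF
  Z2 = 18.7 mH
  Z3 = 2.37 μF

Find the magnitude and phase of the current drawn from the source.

Step 1 — Angular frequency: ω = 2π·f = 2π·184 = 1156 rad/s.
Step 2 — Component impedances:
  Z1: Z = 1/(jωC) = -j/(ω·C) = 0 - j6.811e+04 Ω
  Z2: Z = jωL = j·1156·0.0187 = 0 + j21.62 Ω
  Z3: Z = 1/(jωC) = -j/(ω·C) = 0 - j365 Ω
Step 3 — With the output port shorted to ground, the output series arm Z2 runs from the junction to ground; the shunt arm Z3 also runs from the junction to ground. They appear in parallel: Z3 || Z2 = 0 + j22.98 Ω.
Step 4 — Series with input arm Z1: Z_in = Z1 + (Z3 || Z2) = 0 - j6.809e+04 Ω = 6.809e+04∠-90.0° Ω.
Step 5 — Source phasor: V = 132∠167.2° V = -128.7 + j29.24 V.
Step 6 — Ohm's law: I = V / Z_total = (-128.7 + j29.24) / (0 - j6.809e+04) = -0.0004295 - j0.001891 A.
Step 7 — Convert to polar: |I| = 0.001939 A, ∠I = -102.8°.

I = 0.001939∠-102.8° A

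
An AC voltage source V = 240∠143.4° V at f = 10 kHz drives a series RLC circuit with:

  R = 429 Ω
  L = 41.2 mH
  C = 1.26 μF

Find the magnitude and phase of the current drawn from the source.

Step 1 — Angular frequency: ω = 2π·f = 2π·1e+04 = 6.283e+04 rad/s.
Step 2 — Component impedances:
  R: Z = R = 429 Ω
  L: Z = jωL = j·6.283e+04·0.0412 = 0 + j2589 Ω
  C: Z = 1/(jωC) = -j/(ω·C) = 0 - j12.63 Ω
Step 3 — Series combination: Z_total = R + L + C = 429 + j2576 Ω = 2612∠80.5° Ω.
Step 4 — Source phasor: V = 240∠143.4° V = -192.7 + j143.1 V.
Step 5 — Ohm's law: I = V / Z_total = (-192.7 + j143.1) / (429 + j2576) = 0.04193 + j0.08178 A.
Step 6 — Convert to polar: |I| = 0.0919 A, ∠I = 62.9°.

I = 0.0919∠62.9° A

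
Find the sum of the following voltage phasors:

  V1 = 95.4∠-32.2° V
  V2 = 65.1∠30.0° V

Step 1 — Convert each phasor to rectangular form:
  V1 = 95.4·(cos(-32.2°) + j·sin(-32.2°)) = 80.73 - j50.84 V
  V2 = 65.1·(cos(30.0°) + j·sin(30.0°)) = 56.38 + j32.55 V
Step 2 — Sum components: V_total = 137.1 - j18.29 V.
Step 3 — Convert to polar: |V_total| = 138.3 V, ∠V_total = -7.6°.

V_total = 138.3∠-7.6° V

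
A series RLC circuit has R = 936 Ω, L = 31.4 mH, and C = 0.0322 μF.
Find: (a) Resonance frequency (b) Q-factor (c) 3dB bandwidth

Step 1 — Resonance condition Im(Z)=0 gives ω₀ = 1/√(LC).
Step 2 — ω₀ = 1/√(0.0314·3.22e-08) = 3.145e+04 rad/s.
Step 3 — f₀ = ω₀/(2π) = 5005 Hz.
Step 4 — Series Q: Q = ω₀L/R = 3.145e+04·0.0314/936 = 1.055.
Step 5 — 3dB bandwidth: Δω = ω₀/Q = 2.981e+04 rad/s; BW = Δω/(2π) = 4744 Hz.

(a) f₀ = 5005 Hz  (b) Q = 1.055  (c) BW = 4744 Hz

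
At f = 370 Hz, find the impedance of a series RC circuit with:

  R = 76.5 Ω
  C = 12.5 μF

Step 1 — Angular frequency: ω = 2π·f = 2π·370 = 2325 rad/s.
Step 2 — Component impedances:
  R: Z = R = 76.5 Ω
  C: Z = 1/(jωC) = -j/(ω·C) = 0 - j34.41 Ω
Step 3 — Series combination: Z_total = R + C = 76.5 - j34.41 Ω = 83.88∠-24.2° Ω.

Z = 76.5 - j34.41 Ω = 83.88∠-24.2° Ω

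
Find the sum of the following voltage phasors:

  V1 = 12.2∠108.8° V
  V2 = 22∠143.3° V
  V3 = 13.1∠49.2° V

Step 1 — Convert each phasor to rectangular form:
  V1 = 12.2·(cos(108.8°) + j·sin(108.8°)) = -3.932 + j11.55 V
  V2 = 22·(cos(143.3°) + j·sin(143.3°)) = -17.64 + j13.15 V
  V3 = 13.1·(cos(49.2°) + j·sin(49.2°)) = 8.56 + j9.917 V
Step 2 — Sum components: V_total = -13.01 + j34.61 V.
Step 3 — Convert to polar: |V_total| = 36.98 V, ∠V_total = 110.6°.

V_total = 36.98∠110.6° V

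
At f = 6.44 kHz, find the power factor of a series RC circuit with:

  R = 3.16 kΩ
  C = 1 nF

Step 1 — Angular frequency: ω = 2π·f = 2π·6440 = 4.046e+04 rad/s.
Step 2 — Component impedances:
  R: Z = R = 3160 Ω
  C: Z = 1/(jωC) = -j/(ω·C) = 0 - j2.471e+04 Ω
Step 3 — Series combination: Z_total = R + C = 3160 - j2.471e+04 Ω = 2.491e+04∠-82.7° Ω.
Step 4 — Power factor: PF = cos(φ) = Re(Z)/|Z| = 3160/24915 = 0.1268.
Step 5 — Type: Im(Z) = -2.471e+04 ⇒ leading (phase φ = -82.7°).

PF = 0.1268 (leading, φ = -82.7°)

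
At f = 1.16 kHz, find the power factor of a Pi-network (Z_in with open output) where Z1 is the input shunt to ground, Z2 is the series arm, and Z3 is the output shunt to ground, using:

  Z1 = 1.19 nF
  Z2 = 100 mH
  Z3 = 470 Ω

Step 1 — Angular frequency: ω = 2π·f = 2π·1160 = 7288 rad/s.
Step 2 — Component impedances:
  Z1: Z = 1/(jωC) = -j/(ω·C) = 0 - j1.153e+05 Ω
  Z2: Z = jωL = j·7288·0.1 = 0 + j728.8 Ω
  Z3: Z = R = 470 Ω
Step 3 — With open output, the series arm Z2 and the output shunt Z3 appear in series to ground: Z2 + Z3 = 470 + j728.8 Ω.
Step 4 — Parallel with input shunt Z1: Z_in = Z1 || (Z2 + Z3) = 476 + j731.5 Ω = 872.8∠56.9° Ω.
Step 5 — Power factor: PF = cos(φ) = Re(Z)/|Z| = 476/872.8 = 0.5454.
Step 6 — Type: Im(Z) = 731.5 ⇒ lagging (phase φ = 56.9°).

PF = 0.5454 (lagging, φ = 56.9°)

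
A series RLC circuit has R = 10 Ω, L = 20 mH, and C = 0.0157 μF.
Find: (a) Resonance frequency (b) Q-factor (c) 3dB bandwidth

Step 1 — Resonance: ω₀ = 1/√(LC) = 1/√(0.02·1.57e-08) = 5.643e+04 rad/s.
Step 2 — f₀ = ω₀/(2π) = 8982 Hz.
Step 3 — Series Q: Q = ω₀L/R = 5.643e+04·0.02/10 = 112.9.
Step 4 — Bandwidth: Δω = ω₀/Q = 500 rad/s; BW = Δω/(2π) = 79.58 Hz.

(a) f₀ = 8982 Hz  (b) Q = 112.9  (c) BW = 79.58 Hz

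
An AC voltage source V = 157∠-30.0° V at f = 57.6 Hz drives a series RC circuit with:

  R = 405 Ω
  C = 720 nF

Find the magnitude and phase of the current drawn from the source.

Step 1 — Angular frequency: ω = 2π·f = 2π·57.6 = 361.9 rad/s.
Step 2 — Component impedances:
  R: Z = R = 405 Ω
  C: Z = 1/(jωC) = -j/(ω·C) = 0 - j3838 Ω
Step 3 — Series combination: Z_total = R + C = 405 - j3838 Ω = 3859∠-84.0° Ω.
Step 4 — Source phasor: V = 157∠-30.0° V = 136 - j78.5 V.
Step 5 — Ohm's law: I = V / Z_total = (136 - j78.5) / (405 - j3838) = 0.02393 + j0.0329 A.
Step 6 — Convert to polar: |I| = 0.04068 A, ∠I = 54.0°.

I = 0.04068∠54.0° A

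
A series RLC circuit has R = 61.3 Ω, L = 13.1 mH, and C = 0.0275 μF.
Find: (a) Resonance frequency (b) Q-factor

Step 1 — Resonance condition Im(Z)=0 gives ω₀ = 1/√(LC).
Step 2 — ω₀ = 1/√(0.0131·2.75e-08) = 5.269e+04 rad/s.
Step 3 — f₀ = ω₀/(2π) = 8385 Hz.
Step 4 — Series Q: Q = ω₀L/R = 5.269e+04·0.0131/61.3 = 11.26.

(a) f₀ = 8385 Hz  (b) Q = 11.26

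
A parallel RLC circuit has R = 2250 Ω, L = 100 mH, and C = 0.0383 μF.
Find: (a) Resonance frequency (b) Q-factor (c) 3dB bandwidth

Step 1 — Resonance: ω₀ = 1/√(LC) = 1/√(0.1·3.83e-08) = 1.616e+04 rad/s.
Step 2 — f₀ = ω₀/(2π) = 2572 Hz.
Step 3 — Parallel Q: Q = R/(ω₀L) = 2250/(1.616e+04·0.1) = 1.392.
Step 4 — Bandwidth: Δω = ω₀/Q = 1.16e+04 rad/s; BW = Δω/(2π) = 1847 Hz.

(a) f₀ = 2572 Hz  (b) Q = 1.392  (c) BW = 1847 Hz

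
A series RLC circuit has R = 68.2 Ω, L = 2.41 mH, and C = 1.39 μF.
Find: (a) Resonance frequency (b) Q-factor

Step 1 — Resonance condition Im(Z)=0 gives ω₀ = 1/√(LC).
Step 2 — ω₀ = 1/√(0.00241·1.39e-06) = 1.728e+04 rad/s.
Step 3 — f₀ = ω₀/(2π) = 2750 Hz.
Step 4 — Series Q: Q = ω₀L/R = 1.728e+04·0.00241/68.2 = 0.6105.

(a) f₀ = 2750 Hz  (b) Q = 0.6105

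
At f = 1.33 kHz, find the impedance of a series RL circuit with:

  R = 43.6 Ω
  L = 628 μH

Step 1 — Angular frequency: ω = 2π·f = 2π·1330 = 8357 rad/s.
Step 2 — Component impedances:
  R: Z = R = 43.6 Ω
  L: Z = jωL = j·8357·0.000628 = 0 + j5.248 Ω
Step 3 — Series combination: Z_total = R + L = 43.6 + j5.248 Ω = 43.91∠6.9° Ω.

Z = 43.6 + j5.248 Ω = 43.91∠6.9° Ω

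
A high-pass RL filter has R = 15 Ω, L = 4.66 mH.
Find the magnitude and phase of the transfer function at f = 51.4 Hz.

Step 1 — Angular frequency: ω = 2π·51.4 = 323 rad/s.
Step 2 — Transfer function: H(jω) = jωL/(R + jωL).
Step 3 — Numerator jωL = j·1.505; denominator R + jωL = 15 + j1.505.
Step 4 — H = 0.009966 + j0.09933.
Step 5 — Magnitude: |H| = 0.09983 (-20.0 dB); phase: φ = 84.3°.

|H| = 0.09983 (-20.0 dB), φ = 84.3°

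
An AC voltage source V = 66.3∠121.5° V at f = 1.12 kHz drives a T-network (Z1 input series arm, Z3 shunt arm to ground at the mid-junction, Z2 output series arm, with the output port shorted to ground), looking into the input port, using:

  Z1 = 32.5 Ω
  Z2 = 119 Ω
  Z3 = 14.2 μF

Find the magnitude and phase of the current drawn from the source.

Step 1 — Angular frequency: ω = 2π·f = 2π·1120 = 7037 rad/s.
Step 2 — Component impedances:
  Z1: Z = R = 32.5 Ω
  Z2: Z = R = 119 Ω
  Z3: Z = 1/(jωC) = -j/(ω·C) = 0 - j10.01 Ω
Step 3 — With the output port shorted to ground, the output series arm Z2 runs from the junction to ground; the shunt arm Z3 also runs from the junction to ground. They appear in parallel: Z3 || Z2 = 0.8356 - j9.937 Ω.
Step 4 — Series with input arm Z1: Z_in = Z1 + (Z3 || Z2) = 33.34 - j9.937 Ω = 34.79∠-16.6° Ω.
Step 5 — Source phasor: V = 66.3∠121.5° V = -34.64 + j56.53 V.
Step 6 — Ohm's law: I = V / Z_total = (-34.64 + j56.53) / (33.34 - j9.937) = -1.419 + j1.273 A.
Step 7 — Convert to polar: |I| = 1.906 A, ∠I = 138.1°.

I = 1.906∠138.1° A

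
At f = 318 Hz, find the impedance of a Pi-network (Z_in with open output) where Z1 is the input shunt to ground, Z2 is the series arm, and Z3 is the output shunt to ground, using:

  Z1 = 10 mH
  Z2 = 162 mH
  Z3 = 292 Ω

Step 1 — Angular frequency: ω = 2π·f = 2π·318 = 1998 rad/s.
Step 2 — Component impedances:
  Z1: Z = jωL = j·1998·0.01 = 0 + j19.98 Ω
  Z2: Z = jωL = j·1998·0.162 = 0 + j323.7 Ω
  Z3: Z = R = 292 Ω
Step 3 — With open output, the series arm Z2 and the output shunt Z3 appear in series to ground: Z2 + Z3 = 292 + j323.7 Ω.
Step 4 — Parallel with input shunt Z1: Z_in = Z1 || (Z2 + Z3) = 0.5732 + j19.31 Ω = 19.31∠88.3° Ω.

Z = 0.5732 + j19.31 Ω = 19.31∠88.3° Ω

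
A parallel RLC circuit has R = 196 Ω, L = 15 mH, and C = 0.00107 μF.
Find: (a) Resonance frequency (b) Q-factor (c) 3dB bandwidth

Step 1 — Resonance: ω₀ = 1/√(LC) = 1/√(0.015·1.07e-09) = 2.496e+05 rad/s.
Step 2 — f₀ = ω₀/(2π) = 3.973e+04 Hz.
Step 3 — Parallel Q: Q = R/(ω₀L) = 196/(2.496e+05·0.015) = 0.05235.
Step 4 — Bandwidth: Δω = ω₀/Q = 4.768e+06 rad/s; BW = Δω/(2π) = 7.589e+05 Hz.

(a) f₀ = 3.973e+04 Hz  (b) Q = 0.05235  (c) BW = 7.589e+05 Hz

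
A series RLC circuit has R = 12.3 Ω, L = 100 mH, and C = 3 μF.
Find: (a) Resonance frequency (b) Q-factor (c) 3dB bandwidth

Step 1 — Resonance: ω₀ = 1/√(LC) = 1/√(0.1·3e-06) = 1826 rad/s.
Step 2 — f₀ = ω₀/(2π) = 290.6 Hz.
Step 3 — Series Q: Q = ω₀L/R = 1826·0.1/12.3 = 14.84.
Step 4 — Bandwidth: Δω = ω₀/Q = 123 rad/s; BW = Δω/(2π) = 19.58 Hz.

(a) f₀ = 290.6 Hz  (b) Q = 14.84  (c) BW = 19.58 Hz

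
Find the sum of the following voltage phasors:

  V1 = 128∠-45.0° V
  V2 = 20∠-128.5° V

Step 1 — Convert each phasor to rectangular form:
  V1 = 128·(cos(-45.0°) + j·sin(-45.0°)) = 90.51 - j90.51 V
  V2 = 20·(cos(-128.5°) + j·sin(-128.5°)) = -12.45 - j15.65 V
Step 2 — Sum components: V_total = 78.06 - j106.2 V.
Step 3 — Convert to polar: |V_total| = 131.8 V, ∠V_total = -53.7°.

V_total = 131.8∠-53.7° V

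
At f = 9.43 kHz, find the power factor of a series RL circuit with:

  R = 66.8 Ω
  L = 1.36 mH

Step 1 — Angular frequency: ω = 2π·f = 2π·9430 = 5.925e+04 rad/s.
Step 2 — Component impedances:
  R: Z = R = 66.8 Ω
  L: Z = jωL = j·5.925e+04·0.00136 = 0 + j80.58 Ω
Step 3 — Series combination: Z_total = R + L = 66.8 + j80.58 Ω = 104.7∠50.3° Ω.
Step 4 — Power factor: PF = cos(φ) = Re(Z)/|Z| = 66.8/104.67 = 0.6382.
Step 5 — Type: Im(Z) = 80.58 ⇒ lagging (phase φ = 50.3°).

PF = 0.6382 (lagging, φ = 50.3°)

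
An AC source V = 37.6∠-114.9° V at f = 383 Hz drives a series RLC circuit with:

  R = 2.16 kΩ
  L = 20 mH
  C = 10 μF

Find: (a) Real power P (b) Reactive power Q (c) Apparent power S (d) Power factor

Step 1 — Angular frequency: ω = 2π·f = 2π·383 = 2406 rad/s.
Step 2 — Component impedances:
  R: Z = R = 2160 Ω
  L: Z = jωL = j·2406·0.02 = 0 + j48.13 Ω
  C: Z = 1/(jωC) = -j/(ω·C) = 0 - j41.55 Ω
Step 3 — Series combination: Z_total = R + L + C = 2160 + j6.574 Ω = 2160∠0.2° Ω.
Step 4 — Source phasor: V = 37.6∠-114.9° V = -15.83 - j34.1 V.
Step 5 — Current: I = V / Z = -0.007377 - j0.01577 A = 0.01741∠-115.1° A.
Step 6 — Complex power: S = V·I* = 0.6545 + j0.001992 VA.
Step 7 — Real power: P = Re(S) = 0.6545 W.
Step 8 — Reactive power: Q = Im(S) = 0.001992 VAR.
Step 9 — Apparent power: |S| = 0.6545 VA.
Step 10 — Power factor: PF = P/|S| = 1 (lagging).

(a) P = 0.6545 W  (b) Q = 0.001992 VAR  (c) S = 0.6545 VA  (d) PF = 1 (lagging)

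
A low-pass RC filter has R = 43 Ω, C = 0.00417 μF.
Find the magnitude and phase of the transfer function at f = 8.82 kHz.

Step 1 — Angular frequency: ω = 2π·8820 = 5.542e+04 rad/s.
Step 2 — Transfer function: H(jω) = 1/(1 + jωRC).
Step 3 — Denominator: 1 + jωRC = 1 + j·5.542e+04·43·4.17e-09 = 1 + j0.009937.
Step 4 — H = 0.9999 - j0.009936.
Step 5 — Magnitude: |H| = 1 (-0.0 dB); phase: φ = -0.6°.

|H| = 1 (-0.0 dB), φ = -0.6°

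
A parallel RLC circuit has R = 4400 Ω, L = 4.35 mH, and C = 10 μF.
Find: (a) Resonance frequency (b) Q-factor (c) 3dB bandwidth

Step 1 — Resonance: ω₀ = 1/√(LC) = 1/√(0.00435·1e-05) = 4795 rad/s.
Step 2 — f₀ = ω₀/(2π) = 763.1 Hz.
Step 3 — Parallel Q: Q = R/(ω₀L) = 4400/(4795·0.00435) = 211.
Step 4 — Bandwidth: Δω = ω₀/Q = 22.73 rad/s; BW = Δω/(2π) = 3.617 Hz.

(a) f₀ = 763.1 Hz  (b) Q = 211  (c) BW = 3.617 Hz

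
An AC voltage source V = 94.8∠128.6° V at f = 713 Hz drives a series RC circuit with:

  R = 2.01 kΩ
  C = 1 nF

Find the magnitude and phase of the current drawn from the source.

Step 1 — Angular frequency: ω = 2π·f = 2π·713 = 4480 rad/s.
Step 2 — Component impedances:
  R: Z = R = 2010 Ω
  C: Z = 1/(jωC) = -j/(ω·C) = 0 - j2.232e+05 Ω
Step 3 — Series combination: Z_total = R + C = 2010 - j2.232e+05 Ω = 2.232e+05∠-89.5° Ω.
Step 4 — Source phasor: V = 94.8∠128.6° V = -59.14 + j74.09 V.
Step 5 — Ohm's law: I = V / Z_total = (-59.14 + j74.09) / (2010 - j2.232e+05) = -0.0003343 - j0.0002619 A.
Step 6 — Convert to polar: |I| = 0.0004247 A, ∠I = -141.9°.

I = 0.0004247∠-141.9° A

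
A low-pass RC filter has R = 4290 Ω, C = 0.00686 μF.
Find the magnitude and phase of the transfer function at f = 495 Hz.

Step 1 — Angular frequency: ω = 2π·495 = 3110 rad/s.
Step 2 — Transfer function: H(jω) = 1/(1 + jωRC).
Step 3 — Denominator: 1 + jωRC = 1 + j·3110·4290·6.86e-09 = 1 + j0.09153.
Step 4 — H = 0.9917 - j0.09077.
Step 5 — Magnitude: |H| = 0.9958 (-0.0 dB); phase: φ = -5.2°.

|H| = 0.9958 (-0.0 dB), φ = -5.2°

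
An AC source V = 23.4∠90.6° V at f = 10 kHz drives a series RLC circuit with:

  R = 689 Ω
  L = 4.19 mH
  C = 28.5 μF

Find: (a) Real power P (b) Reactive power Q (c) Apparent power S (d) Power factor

Step 1 — Angular frequency: ω = 2π·f = 2π·1e+04 = 6.283e+04 rad/s.
Step 2 — Component impedances:
  R: Z = R = 689 Ω
  L: Z = jωL = j·6.283e+04·0.00419 = 0 + j263.3 Ω
  C: Z = 1/(jωC) = -j/(ω·C) = 0 - j0.5584 Ω
Step 3 — Series combination: Z_total = R + L + C = 689 + j262.7 Ω = 737.4∠20.9° Ω.
Step 4 — Source phasor: V = 23.4∠90.6° V = -0.245 + j23.4 V.
Step 5 — Current: I = V / Z = 0.01099 + j0.02977 A = 0.03173∠69.7° A.
Step 6 — Complex power: S = V·I* = 0.6938 + j0.2646 VA.
Step 7 — Real power: P = Re(S) = 0.6938 W.
Step 8 — Reactive power: Q = Im(S) = 0.2646 VAR.
Step 9 — Apparent power: |S| = 0.7426 VA.
Step 10 — Power factor: PF = P/|S| = 0.9344 (lagging).

(a) P = 0.6938 W  (b) Q = 0.2646 VAR  (c) S = 0.7426 VA  (d) PF = 0.9344 (lagging)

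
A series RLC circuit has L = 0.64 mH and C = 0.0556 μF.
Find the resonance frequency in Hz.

Step 1 — Resonance condition Im(Z)=0 gives ω₀ = 1/√(LC).
Step 2 — ω₀ = 1/√(0.00064·5.56e-08) = 1.676e+05 rad/s.
Step 3 — f₀ = ω₀/(2π) = 2.668e+04 Hz.

f₀ = 2.668e+04 Hz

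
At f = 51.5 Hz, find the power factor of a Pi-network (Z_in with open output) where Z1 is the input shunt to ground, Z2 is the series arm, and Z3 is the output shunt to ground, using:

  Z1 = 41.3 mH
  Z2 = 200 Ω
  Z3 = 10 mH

Step 1 — Angular frequency: ω = 2π·f = 2π·51.5 = 323.6 rad/s.
Step 2 — Component impedances:
  Z1: Z = jωL = j·323.6·0.0413 = 0 + j13.36 Ω
  Z2: Z = R = 200 Ω
  Z3: Z = jωL = j·323.6·0.01 = 0 + j3.236 Ω
Step 3 — With open output, the series arm Z2 and the output shunt Z3 appear in series to ground: Z2 + Z3 = 200 + j3.236 Ω.
Step 4 — Parallel with input shunt Z1: Z_in = Z1 || (Z2 + Z3) = 0.8869 + j13.29 Ω = 13.32∠86.2° Ω.
Step 5 — Power factor: PF = cos(φ) = Re(Z)/|Z| = 0.8869/13.32 = 0.06658.
Step 6 — Type: Im(Z) = 13.29 ⇒ lagging (phase φ = 86.2°).

PF = 0.06658 (lagging, φ = 86.2°)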